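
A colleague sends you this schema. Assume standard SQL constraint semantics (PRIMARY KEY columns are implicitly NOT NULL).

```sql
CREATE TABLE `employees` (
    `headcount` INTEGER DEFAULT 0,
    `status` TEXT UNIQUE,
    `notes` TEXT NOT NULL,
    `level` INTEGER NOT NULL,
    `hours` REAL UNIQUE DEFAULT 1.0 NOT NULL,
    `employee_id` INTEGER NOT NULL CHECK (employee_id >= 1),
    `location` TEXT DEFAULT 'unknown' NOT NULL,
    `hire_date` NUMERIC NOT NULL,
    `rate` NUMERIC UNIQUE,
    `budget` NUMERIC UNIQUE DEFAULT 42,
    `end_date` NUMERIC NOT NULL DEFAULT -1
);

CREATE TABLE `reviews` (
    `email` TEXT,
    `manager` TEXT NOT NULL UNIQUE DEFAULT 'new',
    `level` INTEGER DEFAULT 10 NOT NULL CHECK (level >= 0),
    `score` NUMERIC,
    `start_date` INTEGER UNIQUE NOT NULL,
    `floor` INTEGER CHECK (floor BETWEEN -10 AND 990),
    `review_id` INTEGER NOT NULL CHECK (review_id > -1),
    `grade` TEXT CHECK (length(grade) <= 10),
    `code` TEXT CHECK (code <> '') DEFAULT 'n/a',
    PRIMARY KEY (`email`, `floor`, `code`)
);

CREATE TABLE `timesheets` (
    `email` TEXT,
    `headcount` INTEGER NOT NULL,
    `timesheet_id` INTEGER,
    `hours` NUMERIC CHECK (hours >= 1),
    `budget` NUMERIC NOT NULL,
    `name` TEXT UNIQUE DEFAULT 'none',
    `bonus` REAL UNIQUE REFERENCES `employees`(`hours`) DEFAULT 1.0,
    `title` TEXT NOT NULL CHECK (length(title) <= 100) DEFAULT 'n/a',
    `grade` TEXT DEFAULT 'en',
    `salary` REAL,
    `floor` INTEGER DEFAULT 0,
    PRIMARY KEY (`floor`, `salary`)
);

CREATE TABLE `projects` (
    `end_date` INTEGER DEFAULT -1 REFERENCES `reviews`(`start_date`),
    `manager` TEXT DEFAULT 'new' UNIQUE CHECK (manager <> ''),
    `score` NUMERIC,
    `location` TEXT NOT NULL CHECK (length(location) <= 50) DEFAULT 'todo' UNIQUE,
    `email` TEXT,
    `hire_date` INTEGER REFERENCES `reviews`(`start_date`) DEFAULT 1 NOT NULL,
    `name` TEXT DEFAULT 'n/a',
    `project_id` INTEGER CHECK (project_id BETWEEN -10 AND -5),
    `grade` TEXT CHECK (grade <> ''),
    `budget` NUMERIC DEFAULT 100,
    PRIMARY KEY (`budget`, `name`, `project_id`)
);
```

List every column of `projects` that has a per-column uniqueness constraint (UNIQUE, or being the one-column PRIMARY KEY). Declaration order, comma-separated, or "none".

- end_date: no UNIQUE or single-column PK constraint.
- manager: declared UNIQUE → unique.
- score: no UNIQUE or single-column PK constraint.
- location: declared UNIQUE → unique.
- email: no UNIQUE or single-column PK constraint.
- hire_date: no UNIQUE or single-column PK constraint.
- name: part of a composite PRIMARY KEY — only the tuple is unique, not this column on its own.
- project_id: part of a composite PRIMARY KEY — only the tuple is unique, not this column on its own.
- grade: no UNIQUE or single-column PK constraint.
- budget: part of a composite PRIMARY KEY — only the tuple is unique, not this column on its own.

manager, location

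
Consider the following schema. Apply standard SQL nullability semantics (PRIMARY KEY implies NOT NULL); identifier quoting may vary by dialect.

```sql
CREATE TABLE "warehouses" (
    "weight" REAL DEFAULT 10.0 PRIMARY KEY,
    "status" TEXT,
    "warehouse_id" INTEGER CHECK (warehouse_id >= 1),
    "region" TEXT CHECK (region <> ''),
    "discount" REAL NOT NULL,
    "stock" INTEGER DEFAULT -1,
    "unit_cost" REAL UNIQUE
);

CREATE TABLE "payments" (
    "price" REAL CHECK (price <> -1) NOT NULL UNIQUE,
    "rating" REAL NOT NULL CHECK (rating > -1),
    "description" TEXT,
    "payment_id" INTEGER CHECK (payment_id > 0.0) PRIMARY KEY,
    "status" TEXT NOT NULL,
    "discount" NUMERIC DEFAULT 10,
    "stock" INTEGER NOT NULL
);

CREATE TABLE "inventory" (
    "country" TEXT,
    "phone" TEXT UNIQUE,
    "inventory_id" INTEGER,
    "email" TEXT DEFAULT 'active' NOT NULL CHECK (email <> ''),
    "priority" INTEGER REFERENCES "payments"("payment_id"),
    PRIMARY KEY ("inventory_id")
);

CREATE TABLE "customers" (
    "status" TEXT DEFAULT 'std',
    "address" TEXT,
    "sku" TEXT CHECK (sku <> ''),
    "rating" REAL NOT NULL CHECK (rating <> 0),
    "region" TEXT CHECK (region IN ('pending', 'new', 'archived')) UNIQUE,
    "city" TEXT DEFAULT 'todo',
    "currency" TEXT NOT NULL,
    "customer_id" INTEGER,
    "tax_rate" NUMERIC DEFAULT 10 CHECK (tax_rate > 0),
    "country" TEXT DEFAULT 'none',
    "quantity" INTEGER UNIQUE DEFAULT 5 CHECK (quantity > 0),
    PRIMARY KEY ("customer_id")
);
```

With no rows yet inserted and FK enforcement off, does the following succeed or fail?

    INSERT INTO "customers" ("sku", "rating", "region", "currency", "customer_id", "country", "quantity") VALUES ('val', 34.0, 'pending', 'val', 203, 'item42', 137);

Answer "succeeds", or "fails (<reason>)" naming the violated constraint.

NOT NULL columns: currency is supplied; customer_id is supplied; rating is supplied.
CHECK constraints: 'val' satisfies (sku <> ''); 34.0 satisfies (rating <> 0); 'pending' satisfies (region IN ('pending', 'new', 'archived')); 137 satisfies (quantity > 0).
No constraint is violated.

succeeds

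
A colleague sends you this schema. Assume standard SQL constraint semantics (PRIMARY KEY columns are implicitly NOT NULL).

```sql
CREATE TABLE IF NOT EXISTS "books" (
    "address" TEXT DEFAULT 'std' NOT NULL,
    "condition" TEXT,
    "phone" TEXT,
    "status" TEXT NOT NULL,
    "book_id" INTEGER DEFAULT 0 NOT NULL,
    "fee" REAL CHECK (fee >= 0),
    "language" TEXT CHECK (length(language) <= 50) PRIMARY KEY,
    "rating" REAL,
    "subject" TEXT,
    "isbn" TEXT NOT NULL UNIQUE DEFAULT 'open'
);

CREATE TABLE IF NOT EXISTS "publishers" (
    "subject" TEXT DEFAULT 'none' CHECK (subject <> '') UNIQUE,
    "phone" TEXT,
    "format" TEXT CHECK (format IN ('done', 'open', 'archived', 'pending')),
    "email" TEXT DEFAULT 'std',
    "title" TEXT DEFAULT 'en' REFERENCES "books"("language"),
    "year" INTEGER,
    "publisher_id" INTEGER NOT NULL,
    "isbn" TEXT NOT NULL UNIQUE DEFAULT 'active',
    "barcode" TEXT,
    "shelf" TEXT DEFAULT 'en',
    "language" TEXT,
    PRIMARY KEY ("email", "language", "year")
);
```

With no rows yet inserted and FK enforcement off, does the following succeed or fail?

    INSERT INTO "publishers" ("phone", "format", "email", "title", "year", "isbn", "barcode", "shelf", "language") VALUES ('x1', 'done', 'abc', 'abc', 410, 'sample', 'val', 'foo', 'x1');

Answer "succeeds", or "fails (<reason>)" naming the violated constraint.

publisher_id is omitted from the column list and has no DEFAULT, so it would receive NULL.
But publisher_id is declared NOT NULL.

fails (NOT NULL on publisher_id)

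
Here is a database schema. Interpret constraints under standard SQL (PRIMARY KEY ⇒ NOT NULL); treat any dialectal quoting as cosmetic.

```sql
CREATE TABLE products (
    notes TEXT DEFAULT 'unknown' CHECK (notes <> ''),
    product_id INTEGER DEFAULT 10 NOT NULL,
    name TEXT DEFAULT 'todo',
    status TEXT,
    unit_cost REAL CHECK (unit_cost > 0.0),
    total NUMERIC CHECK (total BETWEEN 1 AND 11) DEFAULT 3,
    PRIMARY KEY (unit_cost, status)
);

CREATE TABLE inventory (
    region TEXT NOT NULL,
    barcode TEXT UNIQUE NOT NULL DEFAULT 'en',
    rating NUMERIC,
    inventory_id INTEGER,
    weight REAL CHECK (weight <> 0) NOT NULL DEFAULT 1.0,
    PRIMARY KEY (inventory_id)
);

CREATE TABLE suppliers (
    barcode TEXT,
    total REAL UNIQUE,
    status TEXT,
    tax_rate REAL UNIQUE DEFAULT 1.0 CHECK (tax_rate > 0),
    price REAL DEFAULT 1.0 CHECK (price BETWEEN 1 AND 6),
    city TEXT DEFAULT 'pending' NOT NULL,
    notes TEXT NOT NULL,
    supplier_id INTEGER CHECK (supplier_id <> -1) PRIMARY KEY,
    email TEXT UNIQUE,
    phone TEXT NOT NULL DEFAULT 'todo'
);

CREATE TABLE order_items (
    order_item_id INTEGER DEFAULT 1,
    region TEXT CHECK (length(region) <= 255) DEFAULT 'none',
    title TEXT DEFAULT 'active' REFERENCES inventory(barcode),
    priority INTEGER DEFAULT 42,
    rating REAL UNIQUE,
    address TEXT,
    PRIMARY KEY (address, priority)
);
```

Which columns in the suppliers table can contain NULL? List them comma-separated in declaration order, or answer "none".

barcode, total, status, tax_rate, price, email

- barcode: no NOT NULL constraint applies → nullable.
- total: UNIQUE does not imply NOT NULL → nullable.
- status: no NOT NULL constraint applies → nullable.
- tax_rate: CHECK does not forbid NULL (a CHECK constraint passes when its expression is NULL) → nullable.
- price: CHECK does not forbid NULL (a CHECK constraint passes when its expression is NULL) → nullable.
- city: declared NOT NULL → not nullable.
- notes: declared NOT NULL → not nullable.
- supplier_id: part of the PRIMARY KEY, which implies NOT NULL → not nullable.
- email: UNIQUE does not imply NOT NULL → nullable.
- phone: declared NOT NULL → not nullable.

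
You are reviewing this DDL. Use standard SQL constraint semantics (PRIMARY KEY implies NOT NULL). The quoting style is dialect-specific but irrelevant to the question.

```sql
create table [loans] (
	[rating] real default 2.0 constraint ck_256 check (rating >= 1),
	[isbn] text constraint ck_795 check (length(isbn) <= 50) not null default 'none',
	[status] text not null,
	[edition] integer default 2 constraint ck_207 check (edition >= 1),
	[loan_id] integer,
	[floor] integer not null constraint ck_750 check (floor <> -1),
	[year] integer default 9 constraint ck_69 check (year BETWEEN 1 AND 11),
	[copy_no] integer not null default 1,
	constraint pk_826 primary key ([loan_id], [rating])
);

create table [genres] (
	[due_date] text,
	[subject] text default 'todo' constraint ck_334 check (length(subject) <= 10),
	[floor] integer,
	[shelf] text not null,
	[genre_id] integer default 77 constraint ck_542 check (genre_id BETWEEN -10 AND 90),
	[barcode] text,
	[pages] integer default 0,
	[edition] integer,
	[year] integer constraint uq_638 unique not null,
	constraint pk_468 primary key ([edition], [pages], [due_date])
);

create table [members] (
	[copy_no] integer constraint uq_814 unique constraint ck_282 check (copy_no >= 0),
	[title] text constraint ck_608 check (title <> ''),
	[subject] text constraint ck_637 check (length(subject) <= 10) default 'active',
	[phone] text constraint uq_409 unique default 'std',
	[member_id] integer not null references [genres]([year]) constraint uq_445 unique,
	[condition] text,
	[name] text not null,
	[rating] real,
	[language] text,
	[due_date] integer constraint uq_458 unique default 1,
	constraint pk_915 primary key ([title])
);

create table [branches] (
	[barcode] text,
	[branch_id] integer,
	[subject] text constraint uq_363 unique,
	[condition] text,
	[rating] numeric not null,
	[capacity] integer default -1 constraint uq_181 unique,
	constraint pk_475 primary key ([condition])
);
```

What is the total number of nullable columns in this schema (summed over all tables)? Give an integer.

17

loans: 2 nullable (edition, year — PK (loan_id, rating) and explicit NOT NULL columns excluded).
genres: 4 nullable (subject, floor, genre_id, barcode — PK (edition, pages, due_date) and explicit NOT NULL columns excluded).
members: 7 nullable (copy_no, subject, phone, condition, rating, language, due_date — PK (title) and explicit NOT NULL columns excluded).
branches: 4 nullable (barcode, branch_id, subject, capacity — PK (condition) and explicit NOT NULL columns excluded).
Total: 2 + 4 + 7 + 4 = 17.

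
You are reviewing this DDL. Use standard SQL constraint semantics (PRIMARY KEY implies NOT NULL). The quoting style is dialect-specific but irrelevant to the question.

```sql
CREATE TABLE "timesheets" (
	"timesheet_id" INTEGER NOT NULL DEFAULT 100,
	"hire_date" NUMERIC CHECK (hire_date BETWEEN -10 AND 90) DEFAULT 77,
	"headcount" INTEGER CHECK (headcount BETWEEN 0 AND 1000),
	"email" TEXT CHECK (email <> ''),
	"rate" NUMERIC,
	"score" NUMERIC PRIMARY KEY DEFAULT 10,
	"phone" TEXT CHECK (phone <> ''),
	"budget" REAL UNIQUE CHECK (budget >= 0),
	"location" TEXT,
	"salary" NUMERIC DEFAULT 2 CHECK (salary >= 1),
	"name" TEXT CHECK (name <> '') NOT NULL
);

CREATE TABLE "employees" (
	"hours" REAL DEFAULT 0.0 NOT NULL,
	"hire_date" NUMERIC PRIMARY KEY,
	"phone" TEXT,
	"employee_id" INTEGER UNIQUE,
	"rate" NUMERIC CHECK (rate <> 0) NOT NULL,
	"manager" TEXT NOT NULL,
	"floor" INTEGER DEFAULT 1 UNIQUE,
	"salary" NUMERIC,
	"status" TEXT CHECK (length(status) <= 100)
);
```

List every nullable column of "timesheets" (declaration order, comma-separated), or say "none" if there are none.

hire_date, headcount, email, rate, phone, budget, location, salary

- timesheet_id: declared NOT NULL → not nullable.
- hire_date: CHECK does not forbid NULL (a CHECK constraint passes when its expression is NULL) → nullable.
- headcount: CHECK does not forbid NULL (a CHECK constraint passes when its expression is NULL) → nullable.
- email: CHECK does not forbid NULL (a CHECK constraint passes when its expression is NULL) → nullable.
- rate: no NOT NULL constraint applies → nullable.
- score: part of the PRIMARY KEY, which implies NOT NULL → not nullable.
- phone: CHECK does not forbid NULL (a CHECK constraint passes when its expression is NULL) → nullable.
- budget: CHECK does not forbid NULL (a CHECK constraint passes when its expression is NULL) → nullable.
- location: no NOT NULL constraint applies → nullable.
- salary: CHECK does not forbid NULL (a CHECK constraint passes when its expression is NULL) → nullable.
- name: declared NOT NULL → not nullable.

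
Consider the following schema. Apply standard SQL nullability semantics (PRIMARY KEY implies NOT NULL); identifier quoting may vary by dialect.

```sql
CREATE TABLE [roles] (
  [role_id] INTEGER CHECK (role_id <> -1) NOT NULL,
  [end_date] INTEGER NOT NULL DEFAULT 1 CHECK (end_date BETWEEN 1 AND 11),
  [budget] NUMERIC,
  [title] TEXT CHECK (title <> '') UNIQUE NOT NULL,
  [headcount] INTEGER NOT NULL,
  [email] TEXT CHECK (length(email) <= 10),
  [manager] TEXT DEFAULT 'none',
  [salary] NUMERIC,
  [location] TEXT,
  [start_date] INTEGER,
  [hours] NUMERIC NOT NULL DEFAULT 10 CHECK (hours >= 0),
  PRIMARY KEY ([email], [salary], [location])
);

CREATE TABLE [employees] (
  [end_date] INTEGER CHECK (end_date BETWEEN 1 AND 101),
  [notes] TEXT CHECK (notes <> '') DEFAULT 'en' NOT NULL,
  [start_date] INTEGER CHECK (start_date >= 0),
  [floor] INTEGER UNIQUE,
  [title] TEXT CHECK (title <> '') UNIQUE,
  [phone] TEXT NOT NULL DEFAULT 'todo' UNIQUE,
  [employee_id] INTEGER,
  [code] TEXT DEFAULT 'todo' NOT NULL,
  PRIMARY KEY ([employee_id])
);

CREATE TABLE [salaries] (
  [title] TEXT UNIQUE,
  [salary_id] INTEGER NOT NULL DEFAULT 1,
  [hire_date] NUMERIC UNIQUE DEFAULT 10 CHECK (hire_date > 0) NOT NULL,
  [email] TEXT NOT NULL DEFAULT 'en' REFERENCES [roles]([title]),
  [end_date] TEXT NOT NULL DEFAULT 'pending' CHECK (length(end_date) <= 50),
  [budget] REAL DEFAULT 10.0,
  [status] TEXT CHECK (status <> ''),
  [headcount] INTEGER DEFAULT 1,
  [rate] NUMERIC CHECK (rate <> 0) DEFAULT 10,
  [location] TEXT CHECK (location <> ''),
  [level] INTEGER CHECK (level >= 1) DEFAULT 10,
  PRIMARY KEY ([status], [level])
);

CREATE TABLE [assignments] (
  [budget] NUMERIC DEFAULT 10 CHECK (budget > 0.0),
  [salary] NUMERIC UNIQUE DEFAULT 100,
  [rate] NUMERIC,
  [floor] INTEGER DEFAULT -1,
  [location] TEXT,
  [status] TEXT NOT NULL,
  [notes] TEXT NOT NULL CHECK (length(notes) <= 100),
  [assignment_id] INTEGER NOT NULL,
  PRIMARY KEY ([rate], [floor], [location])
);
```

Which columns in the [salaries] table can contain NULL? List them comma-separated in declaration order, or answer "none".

- title: UNIQUE does not imply NOT NULL → nullable.
- salary_id: declared NOT NULL → not nullable.
- hire_date: declared NOT NULL → not nullable.
- email: declared NOT NULL → not nullable.
- end_date: declared NOT NULL → not nullable.
- budget: DEFAULT only fills an omitted column; an explicit NULL is still allowed → nullable.
- status: part of the PRIMARY KEY, which implies NOT NULL → not nullable.
- headcount: DEFAULT only fills an omitted column; an explicit NULL is still allowed → nullable.
- rate: CHECK does not forbid NULL (a CHECK constraint passes when its expression is NULL) → nullable.
- location: CHECK does not forbid NULL (a CHECK constraint passes when its expression is NULL) → nullable.
- level: part of the PRIMARY KEY, which implies NOT NULL → not nullable.

title, budget, headcount, rate, location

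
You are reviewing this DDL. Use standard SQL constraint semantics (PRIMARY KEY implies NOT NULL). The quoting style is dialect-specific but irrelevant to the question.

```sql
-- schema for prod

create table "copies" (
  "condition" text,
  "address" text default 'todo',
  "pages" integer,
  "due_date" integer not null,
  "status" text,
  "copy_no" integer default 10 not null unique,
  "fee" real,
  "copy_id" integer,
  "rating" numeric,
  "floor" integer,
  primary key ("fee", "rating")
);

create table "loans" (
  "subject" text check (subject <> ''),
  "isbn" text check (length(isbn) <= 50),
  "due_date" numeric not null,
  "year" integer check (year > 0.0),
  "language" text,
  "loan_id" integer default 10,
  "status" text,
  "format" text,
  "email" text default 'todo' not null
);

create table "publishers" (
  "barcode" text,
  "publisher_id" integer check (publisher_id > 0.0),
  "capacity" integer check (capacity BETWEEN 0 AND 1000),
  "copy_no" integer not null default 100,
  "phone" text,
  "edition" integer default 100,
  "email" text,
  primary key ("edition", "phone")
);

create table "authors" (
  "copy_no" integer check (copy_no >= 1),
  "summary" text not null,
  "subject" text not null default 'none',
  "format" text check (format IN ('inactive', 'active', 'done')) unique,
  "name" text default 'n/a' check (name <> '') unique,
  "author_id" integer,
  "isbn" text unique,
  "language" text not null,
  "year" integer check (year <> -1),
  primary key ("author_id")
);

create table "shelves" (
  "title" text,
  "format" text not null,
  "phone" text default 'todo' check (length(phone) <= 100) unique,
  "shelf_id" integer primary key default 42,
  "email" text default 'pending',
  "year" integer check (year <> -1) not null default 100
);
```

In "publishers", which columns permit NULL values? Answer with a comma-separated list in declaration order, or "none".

- barcode: no NOT NULL constraint applies → nullable.
- publisher_id: CHECK does not forbid NULL (a CHECK constraint passes when its expression is NULL) → nullable.
- capacity: CHECK does not forbid NULL (a CHECK constraint passes when its expression is NULL) → nullable.
- copy_no: declared NOT NULL → not nullable.
- phone: part of the PRIMARY KEY, which implies NOT NULL → not nullable.
- edition: part of the PRIMARY KEY, which implies NOT NULL → not nullable.
- email: no NOT NULL constraint applies → nullable.

barcode, publisher_id, capacity, email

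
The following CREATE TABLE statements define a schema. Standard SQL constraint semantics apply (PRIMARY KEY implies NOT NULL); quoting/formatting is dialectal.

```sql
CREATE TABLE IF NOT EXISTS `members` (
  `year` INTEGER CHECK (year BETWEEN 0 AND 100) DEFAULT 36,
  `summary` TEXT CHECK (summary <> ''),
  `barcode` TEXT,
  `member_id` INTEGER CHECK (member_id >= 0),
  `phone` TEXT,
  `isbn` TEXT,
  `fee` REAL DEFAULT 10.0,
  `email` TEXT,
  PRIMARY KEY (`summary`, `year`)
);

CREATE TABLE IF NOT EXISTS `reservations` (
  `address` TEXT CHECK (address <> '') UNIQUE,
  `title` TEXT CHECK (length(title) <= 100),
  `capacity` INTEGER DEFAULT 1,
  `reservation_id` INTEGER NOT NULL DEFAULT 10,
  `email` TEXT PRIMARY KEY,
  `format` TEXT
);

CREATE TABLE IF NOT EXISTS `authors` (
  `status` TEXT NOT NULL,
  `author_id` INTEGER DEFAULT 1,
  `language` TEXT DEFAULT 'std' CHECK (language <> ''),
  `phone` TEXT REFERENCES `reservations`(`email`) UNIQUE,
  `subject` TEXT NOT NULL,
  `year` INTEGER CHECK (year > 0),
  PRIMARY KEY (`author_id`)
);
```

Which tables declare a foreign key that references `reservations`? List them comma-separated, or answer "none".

authors

- authors.phone references reservations(email).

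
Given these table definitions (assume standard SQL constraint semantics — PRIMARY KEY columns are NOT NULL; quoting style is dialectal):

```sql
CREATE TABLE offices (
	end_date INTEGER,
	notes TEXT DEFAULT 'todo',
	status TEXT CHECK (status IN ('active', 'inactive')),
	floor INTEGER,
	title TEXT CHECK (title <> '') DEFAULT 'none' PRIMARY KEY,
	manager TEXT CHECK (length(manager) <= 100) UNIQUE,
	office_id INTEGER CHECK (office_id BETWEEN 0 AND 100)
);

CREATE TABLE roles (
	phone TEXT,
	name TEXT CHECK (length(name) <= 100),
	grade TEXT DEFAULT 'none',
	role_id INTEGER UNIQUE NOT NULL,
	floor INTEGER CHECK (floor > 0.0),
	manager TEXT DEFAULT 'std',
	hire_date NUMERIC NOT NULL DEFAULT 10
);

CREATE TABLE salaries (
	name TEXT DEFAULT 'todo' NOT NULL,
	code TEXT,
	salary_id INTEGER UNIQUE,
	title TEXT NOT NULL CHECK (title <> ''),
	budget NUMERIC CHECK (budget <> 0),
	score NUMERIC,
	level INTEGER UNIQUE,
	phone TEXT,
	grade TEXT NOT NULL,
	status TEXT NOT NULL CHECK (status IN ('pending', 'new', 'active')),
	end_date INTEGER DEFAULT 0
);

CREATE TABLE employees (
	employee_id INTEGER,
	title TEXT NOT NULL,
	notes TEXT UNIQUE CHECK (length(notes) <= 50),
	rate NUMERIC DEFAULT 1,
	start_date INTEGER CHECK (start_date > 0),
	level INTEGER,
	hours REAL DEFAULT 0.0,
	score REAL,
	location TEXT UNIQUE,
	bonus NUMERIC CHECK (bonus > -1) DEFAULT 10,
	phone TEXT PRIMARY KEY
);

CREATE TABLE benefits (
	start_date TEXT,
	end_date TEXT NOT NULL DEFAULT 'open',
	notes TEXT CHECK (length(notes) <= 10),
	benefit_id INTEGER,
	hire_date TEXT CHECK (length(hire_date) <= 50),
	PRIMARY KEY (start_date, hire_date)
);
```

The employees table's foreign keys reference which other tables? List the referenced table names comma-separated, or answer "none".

none

No column in employees has a REFERENCES clause.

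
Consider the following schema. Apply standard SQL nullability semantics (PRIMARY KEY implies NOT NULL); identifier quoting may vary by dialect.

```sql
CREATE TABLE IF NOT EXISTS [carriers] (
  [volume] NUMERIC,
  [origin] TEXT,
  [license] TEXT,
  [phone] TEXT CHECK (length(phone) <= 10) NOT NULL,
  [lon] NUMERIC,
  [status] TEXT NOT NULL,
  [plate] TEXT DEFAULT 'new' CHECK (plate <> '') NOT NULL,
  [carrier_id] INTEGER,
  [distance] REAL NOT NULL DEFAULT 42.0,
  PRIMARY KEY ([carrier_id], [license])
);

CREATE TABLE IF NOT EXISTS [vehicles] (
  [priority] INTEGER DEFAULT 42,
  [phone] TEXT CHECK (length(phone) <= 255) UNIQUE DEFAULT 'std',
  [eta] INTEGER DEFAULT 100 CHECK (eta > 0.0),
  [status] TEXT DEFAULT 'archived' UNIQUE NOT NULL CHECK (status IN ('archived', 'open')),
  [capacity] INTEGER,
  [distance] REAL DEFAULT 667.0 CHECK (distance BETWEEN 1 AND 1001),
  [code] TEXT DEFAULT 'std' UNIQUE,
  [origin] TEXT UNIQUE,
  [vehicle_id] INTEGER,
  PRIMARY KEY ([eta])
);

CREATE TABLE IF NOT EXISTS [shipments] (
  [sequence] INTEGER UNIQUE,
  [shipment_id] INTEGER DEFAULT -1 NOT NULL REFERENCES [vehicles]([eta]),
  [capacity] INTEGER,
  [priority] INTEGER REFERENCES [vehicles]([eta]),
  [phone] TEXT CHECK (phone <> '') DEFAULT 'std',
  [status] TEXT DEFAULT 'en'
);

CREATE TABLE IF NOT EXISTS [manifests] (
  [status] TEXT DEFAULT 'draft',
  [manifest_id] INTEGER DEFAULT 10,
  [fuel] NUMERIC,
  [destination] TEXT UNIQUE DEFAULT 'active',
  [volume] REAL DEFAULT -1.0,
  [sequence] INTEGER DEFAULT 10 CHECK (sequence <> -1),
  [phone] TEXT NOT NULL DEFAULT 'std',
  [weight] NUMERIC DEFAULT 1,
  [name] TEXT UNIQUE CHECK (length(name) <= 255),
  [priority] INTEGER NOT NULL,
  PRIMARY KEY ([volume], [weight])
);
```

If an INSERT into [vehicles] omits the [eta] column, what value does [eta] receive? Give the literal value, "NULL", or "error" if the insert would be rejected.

eta has an explicit DEFAULT 100.
When the column is omitted from an INSERT, that default is used.

100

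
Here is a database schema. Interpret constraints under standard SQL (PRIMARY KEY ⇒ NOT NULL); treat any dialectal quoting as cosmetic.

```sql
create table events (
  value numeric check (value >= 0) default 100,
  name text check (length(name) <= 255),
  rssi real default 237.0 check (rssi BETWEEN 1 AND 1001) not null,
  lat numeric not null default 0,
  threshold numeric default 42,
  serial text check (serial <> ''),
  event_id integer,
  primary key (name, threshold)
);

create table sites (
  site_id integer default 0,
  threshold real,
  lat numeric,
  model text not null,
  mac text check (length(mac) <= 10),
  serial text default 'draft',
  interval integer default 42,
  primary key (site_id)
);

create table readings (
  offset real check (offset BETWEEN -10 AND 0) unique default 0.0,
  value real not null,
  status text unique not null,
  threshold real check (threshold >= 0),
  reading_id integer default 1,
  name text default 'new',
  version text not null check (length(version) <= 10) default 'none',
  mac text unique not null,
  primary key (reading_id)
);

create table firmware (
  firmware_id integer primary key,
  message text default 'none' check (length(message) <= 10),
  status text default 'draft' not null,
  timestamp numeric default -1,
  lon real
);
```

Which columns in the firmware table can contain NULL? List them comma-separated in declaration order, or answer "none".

- firmware_id: part of the PRIMARY KEY, which implies NOT NULL → not nullable.
- message: CHECK does not forbid NULL (a CHECK constraint passes when its expression is NULL) → nullable.
- status: declared NOT NULL → not nullable.
- timestamp: DEFAULT only fills an omitted column; an explicit NULL is still allowed → nullable.
- lon: no NOT NULL constraint applies → nullable.

message, timestamp, lon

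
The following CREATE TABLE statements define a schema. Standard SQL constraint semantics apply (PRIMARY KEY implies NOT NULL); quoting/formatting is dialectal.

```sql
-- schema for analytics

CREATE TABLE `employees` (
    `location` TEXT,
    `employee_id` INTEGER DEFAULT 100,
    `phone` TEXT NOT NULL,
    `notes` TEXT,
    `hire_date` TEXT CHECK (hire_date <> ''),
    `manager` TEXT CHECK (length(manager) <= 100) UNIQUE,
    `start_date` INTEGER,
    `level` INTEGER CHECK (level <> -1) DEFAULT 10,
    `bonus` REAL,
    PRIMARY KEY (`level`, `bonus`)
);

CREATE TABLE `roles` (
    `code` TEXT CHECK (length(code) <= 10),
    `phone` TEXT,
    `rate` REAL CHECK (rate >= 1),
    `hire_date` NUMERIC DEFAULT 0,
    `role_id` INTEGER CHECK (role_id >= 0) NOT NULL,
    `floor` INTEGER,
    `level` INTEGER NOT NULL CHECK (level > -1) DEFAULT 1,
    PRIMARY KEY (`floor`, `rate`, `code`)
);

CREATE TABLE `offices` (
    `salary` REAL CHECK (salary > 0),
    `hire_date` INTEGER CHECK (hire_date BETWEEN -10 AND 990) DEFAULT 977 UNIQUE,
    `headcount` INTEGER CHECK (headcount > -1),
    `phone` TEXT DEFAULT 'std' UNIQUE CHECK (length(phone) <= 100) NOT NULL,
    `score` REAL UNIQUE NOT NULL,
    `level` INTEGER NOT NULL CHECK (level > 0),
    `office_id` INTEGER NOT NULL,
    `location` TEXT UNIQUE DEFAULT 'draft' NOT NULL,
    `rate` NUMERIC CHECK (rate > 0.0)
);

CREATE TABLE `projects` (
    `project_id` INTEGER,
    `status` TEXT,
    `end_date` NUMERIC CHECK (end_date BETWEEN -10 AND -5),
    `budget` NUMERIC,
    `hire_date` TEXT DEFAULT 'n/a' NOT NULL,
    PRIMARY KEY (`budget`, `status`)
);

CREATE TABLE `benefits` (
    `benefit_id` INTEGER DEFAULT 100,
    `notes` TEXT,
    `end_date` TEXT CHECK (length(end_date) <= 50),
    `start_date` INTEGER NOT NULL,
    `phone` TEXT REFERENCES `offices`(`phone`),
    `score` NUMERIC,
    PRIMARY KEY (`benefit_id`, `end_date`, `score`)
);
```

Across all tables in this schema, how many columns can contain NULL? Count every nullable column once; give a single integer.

employees: 6 nullable (location, employee_id, notes, hire_date, manager, start_date — PK (level, bonus) and explicit NOT NULL columns excluded).
roles: 2 nullable (phone, hire_date — PK (floor, rate, code) and explicit NOT NULL columns excluded).
offices: 4 nullable (salary, hire_date, headcount, rate — PK none and explicit NOT NULL columns excluded).
projects: 2 nullable (project_id, end_date — PK (budget, status) and explicit NOT NULL columns excluded).
benefits: 2 nullable (notes, phone — PK (benefit_id, end_date, score) and explicit NOT NULL columns excluded).
Total: 6 + 2 + 4 + 2 + 2 = 16.

16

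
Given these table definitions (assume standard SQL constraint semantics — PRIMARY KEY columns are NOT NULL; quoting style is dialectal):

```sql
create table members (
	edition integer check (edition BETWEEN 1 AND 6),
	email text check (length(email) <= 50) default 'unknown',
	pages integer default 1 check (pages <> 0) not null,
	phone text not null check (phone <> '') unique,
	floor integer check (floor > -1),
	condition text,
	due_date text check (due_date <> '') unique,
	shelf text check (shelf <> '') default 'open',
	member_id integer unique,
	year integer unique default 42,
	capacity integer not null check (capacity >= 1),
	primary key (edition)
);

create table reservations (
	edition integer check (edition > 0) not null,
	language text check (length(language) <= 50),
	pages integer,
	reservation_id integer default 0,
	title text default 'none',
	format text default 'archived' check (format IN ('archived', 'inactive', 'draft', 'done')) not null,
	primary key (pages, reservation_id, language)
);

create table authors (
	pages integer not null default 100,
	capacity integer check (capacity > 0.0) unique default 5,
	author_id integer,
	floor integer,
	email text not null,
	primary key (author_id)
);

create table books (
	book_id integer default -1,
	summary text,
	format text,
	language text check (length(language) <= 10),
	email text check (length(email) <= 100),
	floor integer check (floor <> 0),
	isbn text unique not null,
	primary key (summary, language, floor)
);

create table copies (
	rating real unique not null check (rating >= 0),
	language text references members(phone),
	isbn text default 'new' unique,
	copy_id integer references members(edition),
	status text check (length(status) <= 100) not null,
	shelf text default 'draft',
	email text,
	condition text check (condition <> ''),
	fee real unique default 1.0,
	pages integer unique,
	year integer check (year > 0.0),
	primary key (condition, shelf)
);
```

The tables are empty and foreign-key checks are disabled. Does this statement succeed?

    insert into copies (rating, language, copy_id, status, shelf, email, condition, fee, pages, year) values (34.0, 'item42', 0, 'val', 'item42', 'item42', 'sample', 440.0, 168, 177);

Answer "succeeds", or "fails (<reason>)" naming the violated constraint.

NOT NULL columns: condition is supplied; rating is supplied; shelf is supplied; status is supplied.
CHECK constraints: 34.0 satisfies (rating >= 0); 'val' satisfies (length(status) <= 100); 'sample' satisfies (condition <> ''); 177 satisfies (year > 0.0).
No constraint is violated.

succeeds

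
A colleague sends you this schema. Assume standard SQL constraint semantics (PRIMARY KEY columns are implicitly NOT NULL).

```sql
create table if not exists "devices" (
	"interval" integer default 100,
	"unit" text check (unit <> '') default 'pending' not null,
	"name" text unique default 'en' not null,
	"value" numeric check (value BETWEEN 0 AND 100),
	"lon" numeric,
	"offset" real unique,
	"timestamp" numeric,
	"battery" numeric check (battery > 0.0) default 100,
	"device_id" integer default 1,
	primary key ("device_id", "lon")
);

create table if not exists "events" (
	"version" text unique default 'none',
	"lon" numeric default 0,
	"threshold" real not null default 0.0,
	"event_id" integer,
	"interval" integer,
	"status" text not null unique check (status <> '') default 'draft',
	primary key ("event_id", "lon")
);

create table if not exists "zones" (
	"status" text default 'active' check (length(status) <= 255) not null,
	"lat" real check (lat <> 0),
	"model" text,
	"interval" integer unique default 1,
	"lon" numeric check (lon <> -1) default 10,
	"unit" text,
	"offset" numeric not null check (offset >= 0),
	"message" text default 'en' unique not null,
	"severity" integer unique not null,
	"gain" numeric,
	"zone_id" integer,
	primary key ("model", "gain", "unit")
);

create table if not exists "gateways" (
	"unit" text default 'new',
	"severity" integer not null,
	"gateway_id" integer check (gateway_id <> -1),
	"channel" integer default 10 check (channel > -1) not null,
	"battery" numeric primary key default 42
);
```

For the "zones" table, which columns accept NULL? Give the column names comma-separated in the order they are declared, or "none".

lat, interval, lon, zone_id

- status: declared NOT NULL → not nullable.
- lat: CHECK does not forbid NULL (a CHECK constraint passes when its expression is NULL) → nullable.
- model: part of the PRIMARY KEY, which implies NOT NULL → not nullable.
- interval: UNIQUE does not imply NOT NULL → nullable.
- lon: CHECK does not forbid NULL (a CHECK constraint passes when its expression is NULL) → nullable.
- unit: part of the PRIMARY KEY, which implies NOT NULL → not nullable.
- offset: declared NOT NULL → not nullable.
- message: declared NOT NULL → not nullable.
- severity: declared NOT NULL → not nullable.
- gain: part of the PRIMARY KEY, which implies NOT NULL → not nullable.
- zone_id: no NOT NULL constraint applies → nullable.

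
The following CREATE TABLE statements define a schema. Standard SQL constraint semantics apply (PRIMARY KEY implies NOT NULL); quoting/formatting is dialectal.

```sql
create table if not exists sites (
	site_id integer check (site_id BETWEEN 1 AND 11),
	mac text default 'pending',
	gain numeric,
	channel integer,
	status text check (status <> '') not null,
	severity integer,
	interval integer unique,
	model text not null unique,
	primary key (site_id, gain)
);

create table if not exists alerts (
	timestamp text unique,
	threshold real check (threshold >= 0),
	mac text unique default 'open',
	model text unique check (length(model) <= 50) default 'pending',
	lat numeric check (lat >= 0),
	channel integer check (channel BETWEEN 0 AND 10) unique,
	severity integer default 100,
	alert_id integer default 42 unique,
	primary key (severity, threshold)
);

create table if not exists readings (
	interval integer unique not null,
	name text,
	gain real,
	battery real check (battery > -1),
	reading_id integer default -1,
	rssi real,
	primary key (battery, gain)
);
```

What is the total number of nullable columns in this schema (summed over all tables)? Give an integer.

13

sites: 4 nullable (mac, channel, severity, interval — PK (site_id, gain) and explicit NOT NULL columns excluded).
alerts: 6 nullable (timestamp, mac, model, lat, channel, alert_id — PK (severity, threshold) and explicit NOT NULL columns excluded).
readings: 3 nullable (name, reading_id, rssi — PK (battery, gain) and explicit NOT NULL columns excluded).
Total: 4 + 6 + 3 = 13.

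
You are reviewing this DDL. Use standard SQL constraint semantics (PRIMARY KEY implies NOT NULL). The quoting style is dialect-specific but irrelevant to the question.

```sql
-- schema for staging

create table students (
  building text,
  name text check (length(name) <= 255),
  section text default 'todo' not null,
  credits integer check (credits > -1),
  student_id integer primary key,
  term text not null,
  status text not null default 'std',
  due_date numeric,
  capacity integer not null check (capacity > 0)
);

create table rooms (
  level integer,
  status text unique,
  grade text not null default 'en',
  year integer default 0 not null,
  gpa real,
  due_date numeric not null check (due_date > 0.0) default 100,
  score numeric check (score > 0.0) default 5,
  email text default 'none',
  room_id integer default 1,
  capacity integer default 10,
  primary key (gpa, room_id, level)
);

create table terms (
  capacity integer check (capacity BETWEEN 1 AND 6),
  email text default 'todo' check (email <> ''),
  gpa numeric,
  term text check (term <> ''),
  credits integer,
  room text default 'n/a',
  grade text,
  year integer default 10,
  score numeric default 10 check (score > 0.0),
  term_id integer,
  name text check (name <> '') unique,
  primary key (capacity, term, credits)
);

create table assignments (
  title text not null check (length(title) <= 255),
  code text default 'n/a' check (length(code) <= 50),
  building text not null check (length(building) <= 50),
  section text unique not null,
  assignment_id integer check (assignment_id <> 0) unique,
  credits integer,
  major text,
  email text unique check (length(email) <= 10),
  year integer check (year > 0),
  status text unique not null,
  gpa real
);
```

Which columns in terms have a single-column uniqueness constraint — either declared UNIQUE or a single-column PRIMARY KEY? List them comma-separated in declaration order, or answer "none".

name

- capacity: part of a composite PRIMARY KEY — only the tuple is unique, not this column on its own.
- email: no UNIQUE or single-column PK constraint.
- gpa: no UNIQUE or single-column PK constraint.
- term: part of a composite PRIMARY KEY — only the tuple is unique, not this column on its own.
- credits: part of a composite PRIMARY KEY — only the tuple is unique, not this column on its own.
- room: no UNIQUE or single-column PK constraint.
- grade: no UNIQUE or single-column PK constraint.
- year: no UNIQUE or single-column PK constraint.
- score: no UNIQUE or single-column PK constraint.
- term_id: no UNIQUE or single-column PK constraint.
- name: declared UNIQUE → unique.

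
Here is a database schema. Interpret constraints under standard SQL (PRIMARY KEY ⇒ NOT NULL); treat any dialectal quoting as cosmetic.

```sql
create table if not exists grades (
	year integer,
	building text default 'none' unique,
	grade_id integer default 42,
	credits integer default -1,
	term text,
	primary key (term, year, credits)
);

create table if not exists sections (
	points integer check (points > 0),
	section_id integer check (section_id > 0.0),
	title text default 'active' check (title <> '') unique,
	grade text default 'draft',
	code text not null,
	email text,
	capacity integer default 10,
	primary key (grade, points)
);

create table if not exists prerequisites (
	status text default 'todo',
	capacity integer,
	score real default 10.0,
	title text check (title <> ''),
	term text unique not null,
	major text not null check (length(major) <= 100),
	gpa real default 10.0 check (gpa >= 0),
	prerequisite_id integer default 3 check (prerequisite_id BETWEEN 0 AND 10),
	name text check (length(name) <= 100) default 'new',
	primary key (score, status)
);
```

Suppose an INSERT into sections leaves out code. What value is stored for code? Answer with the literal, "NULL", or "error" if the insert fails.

error

code has no DEFAULT clause.
Omitting it would insert NULL, but it is declared NOT NULL, so the INSERT fails.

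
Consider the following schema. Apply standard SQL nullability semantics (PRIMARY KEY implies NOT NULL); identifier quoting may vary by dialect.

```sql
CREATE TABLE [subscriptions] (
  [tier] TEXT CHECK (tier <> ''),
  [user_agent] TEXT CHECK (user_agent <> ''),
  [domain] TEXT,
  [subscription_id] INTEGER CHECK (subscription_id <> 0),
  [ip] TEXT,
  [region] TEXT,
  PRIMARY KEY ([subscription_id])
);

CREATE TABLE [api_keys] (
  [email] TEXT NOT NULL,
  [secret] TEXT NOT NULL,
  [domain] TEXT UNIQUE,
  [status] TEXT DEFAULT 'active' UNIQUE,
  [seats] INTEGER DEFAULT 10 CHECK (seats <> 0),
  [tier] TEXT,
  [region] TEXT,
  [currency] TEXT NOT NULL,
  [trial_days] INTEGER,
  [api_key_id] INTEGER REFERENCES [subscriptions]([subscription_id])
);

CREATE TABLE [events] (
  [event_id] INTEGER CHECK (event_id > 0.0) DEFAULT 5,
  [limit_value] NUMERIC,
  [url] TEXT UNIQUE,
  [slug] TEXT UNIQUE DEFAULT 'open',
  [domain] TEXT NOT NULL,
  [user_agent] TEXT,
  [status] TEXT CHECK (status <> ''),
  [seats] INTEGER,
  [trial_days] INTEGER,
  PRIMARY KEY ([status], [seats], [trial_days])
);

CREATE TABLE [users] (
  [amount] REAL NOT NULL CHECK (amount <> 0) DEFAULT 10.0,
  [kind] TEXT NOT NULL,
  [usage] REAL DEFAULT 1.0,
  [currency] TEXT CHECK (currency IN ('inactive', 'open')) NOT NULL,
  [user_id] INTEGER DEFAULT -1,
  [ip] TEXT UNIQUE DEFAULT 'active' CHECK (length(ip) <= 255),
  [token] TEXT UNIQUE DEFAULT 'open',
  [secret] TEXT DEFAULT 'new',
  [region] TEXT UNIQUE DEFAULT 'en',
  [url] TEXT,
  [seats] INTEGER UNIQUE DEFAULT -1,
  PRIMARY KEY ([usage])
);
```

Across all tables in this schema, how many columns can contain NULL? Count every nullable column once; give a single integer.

24

subscriptions: 5 nullable (tier, user_agent, domain, ip, region — PK (subscription_id) and explicit NOT NULL columns excluded).
api_keys: 7 nullable (domain, status, seats, tier, region, trial_days, api_key_id — PK none and explicit NOT NULL columns excluded).
events: 5 nullable (event_id, limit_value, url, slug, user_agent — PK (status, seats, trial_days) and explicit NOT NULL columns excluded).
users: 7 nullable (user_id, ip, token, secret, region, url, seats — PK (usage) and explicit NOT NULL columns excluded).
Total: 5 + 7 + 5 + 7 = 24.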